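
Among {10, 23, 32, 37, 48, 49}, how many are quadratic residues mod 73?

5

(10/73) = -1 → non-residue.
(23/73) = +1 → QR.
(32/73) = +1 → QR.
(37/73) = +1 → QR.
(48/73) = +1 → QR.
(49/73) = +1 → QR.
Total quadratic residues among the 6: 5.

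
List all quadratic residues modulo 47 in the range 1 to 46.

1, 2, 3, 4, 6, 7, 8, 9, 12, 14, 16, 17, 18, 21, 24, 25, 27, 28, 32, 34, 36, 37, 42

Square k = 1,…,23 (k and 47−k give the same square):
1²=1, 2²=4, 3²=9, 4²=16, 5²=25, 6²=36, 7²≡2, 8²≡17, 9²≡34, 10²≡6, 11²≡27, 12²≡3, 13²≡28, 14²≡8, 15²≡37, 16²≡21, 17²≡7, 18²≡42, 19²≡32, 20²≡24, 21²≡18, 22²≡14, 23²≡12 (mod 47).
So the quadratic residues mod 47 are {1, 2, 3, 4, 6, 7, 8, 9, 12, 14, 16, 17, 18, 21, 24, 25, 27, 28, 32, 34, 36, 37, 42}.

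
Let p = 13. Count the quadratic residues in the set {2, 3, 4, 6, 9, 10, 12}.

5

(2/13) = -1 → non-residue.
(3/13) = +1 → QR.
(4/13) = +1 → QR.
(6/13) = -1 → non-residue.
(9/13) = +1 → QR.
(10/13) = +1 → QR.
(12/13) = +1 → QR.
Total quadratic residues among the 7: 5.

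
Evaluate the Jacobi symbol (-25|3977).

First reduce: -25 ≡ 3952 (mod 3977).
Pull out 2^4: since 3977 ≡ 1 (mod 8), (2/3977) = +1, so (2/3977)^4 = +1.
Reciprocity: 247 ≡ 3 and 3977 ≡ 1 (mod 4), so (247/3977) = +(3977/247).
Reduce top mod 247: now compute (25/247).
Reciprocity: 25 ≡ 1 and 247 ≡ 3 (mod 4), so (25/247) = +(247/25).
Reduce top mod 25: now compute (22/25).
Pull out 2: since 25 ≡ 1 (mod 8), (2/25) = +1.
Reciprocity: 11 ≡ 3 and 25 ≡ 1 (mod 4), so (11/25) = +(25/11).
Reduce top mod 11: now compute (3/11).
Reciprocity: 3 ≡ 3 and 11 ≡ 3 (mod 4), so (3/11) = −(11/3).
Reduce top mod 3: now compute (2/3).
Pull out 2: since 3 ≡ 3 (mod 8), (2/3) = -1.
Reached (1/3) = 1. Collecting the sign flips along the way, the symbol is +1.

1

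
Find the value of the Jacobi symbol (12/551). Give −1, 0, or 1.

1

Pull out 2^2: since 551 ≡ 7 (mod 8), (2/551) = +1, so (2/551)^2 = +1.
Reciprocity: 3 ≡ 3 and 551 ≡ 3 (mod 4), so (3/551) = −(551/3).
Reduce top mod 3: now compute (2/3).
Pull out 2: since 3 ≡ 3 (mod 8), (2/3) = -1.
Reached (1/3) = 1. Collecting the sign flips along the way, the symbol is +1.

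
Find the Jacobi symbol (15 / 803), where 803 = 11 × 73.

Reciprocity: 15 ≡ 3 and 803 ≡ 3 (mod 4), so (15/803) = −(803/15).
Reduce top mod 15: now compute (8/15).
Pull out 2^3: since 15 ≡ 7 (mod 8), (2/15) = +1, so (2/15)^3 = +1.
Reached (1/15) = 1. Collecting the sign flips along the way, the symbol is -1.

-1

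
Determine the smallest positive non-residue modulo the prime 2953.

(2/2953) = +1, so 2 is a residue.
(3/2953) = +1, so 3 is a residue.
(4/2953) = +1, so 4 is a residue.
(5/2953) = −1, so 5 is the smallest positive non-residue mod 2953.

5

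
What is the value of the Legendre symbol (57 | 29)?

1

First reduce: 57 ≡ 28 (mod 29).
Pull out 2^2: since 29 ≡ 5 (mod 8), (2/29) = -1, so (2/29)^2 = +1.
Reciprocity: 7 ≡ 3 and 29 ≡ 1 (mod 4), so (7/29) = +(29/7).
Reduce top mod 7: now compute (1/7).
Reached (1/7) = 1. Collecting the sign flips along the way, the symbol is +1.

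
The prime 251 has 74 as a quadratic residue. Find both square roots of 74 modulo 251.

24, 227

Since 251 ≡ 3 (mod 4), a square root of 74 is 74^((251+1)/4) = 74^63 mod 251.
Repeated squaring: 74^2≡205, 74^4≡108, 74^8≡118, 74^16≡119, 74^32≡105 (mod 251).
74^63 = 74^(32+16+8+4+2+1) ≡ 227 (mod 251).
Check: 227² = 51529 ≡ 74 (mod 251). The two roots are 24 and 227.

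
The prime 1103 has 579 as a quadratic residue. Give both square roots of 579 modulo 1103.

Since 1103 ≡ 3 (mod 4), a square root of 579 is 579^((1103+1)/4) = 579^276 mod 1103.
Repeated squaring: 579^2≡1032, 579^4≡629, 579^8≡767, 579^16≡390, 579^32≡989, 579^64≡863, 579^128≡244, 579^256≡1077 (mod 1103).
579^276 = 579^(256+16+4) ≡ 589 (mod 1103).
Check: 589² = 346921 ≡ 579 (mod 1103). The two roots are 514 and 589.

514, 589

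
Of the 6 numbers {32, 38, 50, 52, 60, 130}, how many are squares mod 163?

2

(32/163) = -1 → non-residue.
(38/163) = +1 → QR.
(50/163) = -1 → non-residue.
(52/163) = -1 → non-residue.
(60/163) = +1 → QR.
(130/163) = -1 → non-residue.
Total quadratic residues among the 6: 2.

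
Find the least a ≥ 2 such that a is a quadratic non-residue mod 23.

(2/23) = +1, so 2 is a residue.
(3/23) = +1, so 3 is a residue.
(4/23) = +1, so 4 is a residue.
(5/23) = −1, so 5 is the smallest positive non-residue mod 23.

5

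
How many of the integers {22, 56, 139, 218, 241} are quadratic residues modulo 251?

(22/251) = +1 → QR.
(56/251) = -1 → non-residue.
(139/251) = -1 → non-residue.
(218/251) = +1 → QR.
(241/251) = +1 → QR.
Total quadratic residues among the 5: 3.

3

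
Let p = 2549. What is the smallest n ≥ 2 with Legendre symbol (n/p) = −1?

2

(2/2549) = −1, so 2 is the smallest positive non-residue mod 2549.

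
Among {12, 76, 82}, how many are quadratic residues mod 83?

1

(12/83) = +1 → QR.
(76/83) = -1 → non-residue.
(82/83) = -1 → non-residue.
Total quadratic residues among the 3: 1.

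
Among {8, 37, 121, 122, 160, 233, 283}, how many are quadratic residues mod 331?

4

(8/331) = -1 → non-residue.
(37/331) = -1 → non-residue.
(121/331) = +1 → QR.
(122/331) = +1 → QR.
(160/331) = -1 → non-residue.
(233/331) = +1 → QR.
(283/331) = +1 → QR.
Total quadratic residues among the 7: 4.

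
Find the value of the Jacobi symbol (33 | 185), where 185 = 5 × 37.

-1

Reciprocity: 33 ≡ 1 and 185 ≡ 1 (mod 4), so (33/185) = +(185/33).
Reduce top mod 33: now compute (20/33).
Pull out 2^2: since 33 ≡ 1 (mod 8), (2/33) = +1, so (2/33)^2 = +1.
Reciprocity: 5 ≡ 1 and 33 ≡ 1 (mod 4), so (5/33) = +(33/5).
Reduce top mod 5: now compute (3/5).
Reciprocity: 3 ≡ 3 and 5 ≡ 1 (mod 4), so (3/5) = +(5/3).
Reduce top mod 3: now compute (2/3).
Pull out 2: since 3 ≡ 3 (mod 8), (2/3) = -1.
Reached (1/3) = 1. Collecting the sign flips along the way, the symbol is -1.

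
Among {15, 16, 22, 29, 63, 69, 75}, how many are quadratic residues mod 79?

(15/79) = -1 → non-residue.
(16/79) = +1 → QR.
(22/79) = +1 → QR.
(29/79) = -1 → non-residue.
(63/79) = -1 → non-residue.
(69/79) = -1 → non-residue.
(75/79) = -1 → non-residue.
Total quadratic residues among the 7: 2.

2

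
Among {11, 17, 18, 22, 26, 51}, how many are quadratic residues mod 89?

(11/89) = +1 → QR.
(17/89) = +1 → QR.
(18/89) = +1 → QR.
(22/89) = +1 → QR.
(26/89) = -1 → non-residue.
(51/89) = -1 → non-residue.
Total quadratic residues among the 6: 4.

4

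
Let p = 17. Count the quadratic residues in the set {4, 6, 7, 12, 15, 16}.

(4/17) = +1 → QR.
(6/17) = -1 → non-residue.
(7/17) = -1 → non-residue.
(12/17) = -1 → non-residue.
(15/17) = +1 → QR.
(16/17) = +1 → QR.
Total quadratic residues among the 6: 3.

3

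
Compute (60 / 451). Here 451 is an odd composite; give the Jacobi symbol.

-1

Pull out 2^2: since 451 ≡ 3 (mod 8), (2/451) = -1, so (2/451)^2 = +1.
Reciprocity: 15 ≡ 3 and 451 ≡ 3 (mod 4), so (15/451) = −(451/15).
Reduce top mod 15: now compute (1/15).
Reached (1/15) = 1. Collecting the sign flips along the way, the symbol is -1.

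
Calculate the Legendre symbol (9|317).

1

Euler's criterion: (9/317) ≡ 9^158 (mod 317).
9^2 ≡ 81 (mod 317)
9^4 ≡ 221 (mod 317)
9^8 ≡ 23 (mod 317)
9^16 ≡ 212 (mod 317)
9^32 ≡ 247 (mod 317)
9^64 ≡ 145 (mod 317)
9^128 ≡ 103 (mod 317)
9^158 = 9^(128+16+8+4+2) ≡ 1 (mod 317).
Result is 1, so (9/317) = 1.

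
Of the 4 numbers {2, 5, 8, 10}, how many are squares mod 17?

(2/17) = +1 → QR.
(5/17) = -1 → non-residue.
(8/17) = +1 → QR.
(10/17) = -1 → non-residue.
Total quadratic residues among the 4: 2.

2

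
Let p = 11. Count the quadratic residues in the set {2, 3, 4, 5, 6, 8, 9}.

4

(2/11) = -1 → non-residue.
(3/11) = +1 → QR.
(4/11) = +1 → QR.
(5/11) = +1 → QR.
(6/11) = -1 → non-residue.
(8/11) = -1 → non-residue.
(9/11) = +1 → QR.
Total quadratic residues among the 7: 4.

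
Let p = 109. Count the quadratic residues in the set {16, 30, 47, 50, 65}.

(16/109) = +1 → QR.
(30/109) = -1 → non-residue.
(47/109) = -1 → non-residue.
(50/109) = -1 → non-residue.
(65/109) = -1 → non-residue.
Total quadratic residues among the 5: 1.

1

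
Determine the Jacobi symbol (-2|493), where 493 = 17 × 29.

First reduce: -2 ≡ 491 (mod 493).
Reciprocity: 491 ≡ 3 and 493 ≡ 1 (mod 4), so (491/493) = +(493/491).
Reduce top mod 491: now compute (2/491).
Pull out 2: since 491 ≡ 3 (mod 8), (2/491) = -1.
Reached (1/491) = 1. Collecting the sign flips along the way, the symbol is -1.

-1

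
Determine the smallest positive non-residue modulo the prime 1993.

5

(2/1993) = +1, so 2 is a residue.
(3/1993) = +1, so 3 is a residue.
(4/1993) = +1, so 4 is a residue.
(5/1993) = −1, so 5 is the smallest positive non-residue mod 1993.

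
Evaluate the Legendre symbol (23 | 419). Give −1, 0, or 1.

Euler's criterion: (23/419) ≡ 23^209 (mod 419).
23^2 ≡ 110 (mod 419)
23^4 ≡ 368 (mod 419)
23^8 ≡ 87 (mod 419)
23^16 ≡ 27 (mod 419)
23^32 ≡ 310 (mod 419)
23^64 ≡ 149 (mod 419)
23^128 ≡ 413 (mod 419)
23^209 = 23^(128+64+16+1) ≡ 1 (mod 419).
Result is 1, so (23/419) = 1.

1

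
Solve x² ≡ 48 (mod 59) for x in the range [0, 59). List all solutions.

15, 44

Since 59 ≡ 3 (mod 4), a square root of 48 is 48^((59+1)/4) = 48^15 mod 59.
Repeated squaring: 48^2≡3, 48^4≡9, 48^8≡22 (mod 59).
48^15 = 48^(8+4+2+1) ≡ 15 (mod 59).
Check: 15² = 225 ≡ 48 (mod 59). The two roots are 15 and 44.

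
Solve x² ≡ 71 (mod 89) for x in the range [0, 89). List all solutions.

89 ≡ 1 (mod 4), so we find a root by search.
Trying successive values, 31² = 961 ≡ 71 (mod 89). The other root is 89 − 31 = 58.

31, 58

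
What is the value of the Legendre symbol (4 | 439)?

1

Pull out 2^2: since 439 ≡ 7 (mod 8), (2/439) = +1, so (2/439)^2 = +1.
Reached (1/439) = 1. Collecting the sign flips along the way, the symbol is +1.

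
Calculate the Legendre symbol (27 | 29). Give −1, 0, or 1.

-1

Reciprocity: 27 ≡ 3 and 29 ≡ 1 (mod 4), so (27/29) = +(29/27).
Reduce top mod 27: now compute (2/27).
Pull out 2: since 27 ≡ 3 (mod 8), (2/27) = -1.
Reached (1/27) = 1. Collecting the sign flips along the way, the symbol is -1.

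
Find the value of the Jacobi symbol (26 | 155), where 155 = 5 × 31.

Pull out 2: since 155 ≡ 3 (mod 8), (2/155) = -1.
Reciprocity: 13 ≡ 1 and 155 ≡ 3 (mod 4), so (13/155) = +(155/13).
Reduce top mod 13: now compute (12/13).
Pull out 2^2: since 13 ≡ 5 (mod 8), (2/13) = -1, so (2/13)^2 = +1.
Reciprocity: 3 ≡ 3 and 13 ≡ 1 (mod 4), so (3/13) = +(13/3).
Reduce top mod 3: now compute (1/3).
Reached (1/3) = 1. Collecting the sign flips along the way, the symbol is -1.

-1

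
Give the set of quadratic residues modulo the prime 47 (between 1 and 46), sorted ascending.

1,2,3,4,6,7,8,9,12,14,16,17,18,21,24,25,27,28,32,34,36,37,42

Square k = 1,…,23 (k and 47−k give the same square):
1²=1, 2²=4, 3²=9, 4²=16, 5²=25, 6²=36, 7²≡2, 8²≡17, 9²≡34, 10²≡6, 11²≡27, 12²≡3, 13²≡28, 14²≡8, 15²≡37, 16²≡21, 17²≡7, 18²≡42, 19²≡32, 20²≡24, 21²≡18, 22²≡14, 23²≡12 (mod 47).
So the quadratic residues mod 47 are {1, 2, 3, 4, 6, 7, 8, 9, 12, 14, 16, 17, 18, 21, 24, 25, 27, 28, 32, 34, 36, 37, 42}.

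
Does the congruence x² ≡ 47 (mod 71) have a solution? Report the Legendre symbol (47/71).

Reciprocity: 47 ≡ 3 and 71 ≡ 3 (mod 4), so (47/71) = −(71/47).
Reduce top mod 47: now compute (24/47).
Pull out 2^3: since 47 ≡ 7 (mod 8), (2/47) = +1, so (2/47)^3 = +1.
Reciprocity: 3 ≡ 3 and 47 ≡ 3 (mod 4), so (3/47) = −(47/3).
Reduce top mod 3: now compute (2/3).
Pull out 2: since 3 ≡ 3 (mod 8), (2/3) = -1.
Reached (1/3) = 1. Collecting the sign flips along the way, the symbol is -1.

-1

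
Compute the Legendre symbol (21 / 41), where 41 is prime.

Euler's criterion: (21/41) ≡ 21^20 (mod 41).
21^2 ≡ 31 (mod 41)
21^4 ≡ 18 (mod 41)
21^8 ≡ 37 (mod 41)
21^16 ≡ 16 (mod 41)
21^20 = 21^(16+4) ≡ 1 (mod 41).
Result is 1, so (21/41) = 1.

1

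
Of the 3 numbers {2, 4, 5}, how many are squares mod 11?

2

(2/11) = -1 → non-residue.
(4/11) = +1 → QR.
(5/11) = +1 → QR.
Total quadratic residues among the 3: 2.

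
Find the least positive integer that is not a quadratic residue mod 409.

(2/409) = +1, so 2 is a residue.
(3/409) = +1, so 3 is a residue.
(4/409) = +1, so 4 is a residue.
(5/409) = +1, so 5 is a residue.
(6/409) = +1, so 6 is a residue.
(7/409) = −1, so 7 is the smallest positive non-residue mod 409.

7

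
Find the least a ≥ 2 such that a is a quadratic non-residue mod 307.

2

(2/307) = −1, so 2 is the smallest positive non-residue mod 307.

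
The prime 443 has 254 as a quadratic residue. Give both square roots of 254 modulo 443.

Since 443 ≡ 3 (mod 4), a square root of 254 is 254^((443+1)/4) = 254^111 mod 443.
Repeated squaring: 254^2≡281, 254^4≡107, 254^8≡374, 254^16≡331, 254^32≡140, 254^64≡108 (mod 443).
254^111 = 254^(64+32+8+4+2+1) ≡ 100 (mod 443).
Check: 100² = 10000 ≡ 254 (mod 443). The two roots are 100 and 343.

100, 343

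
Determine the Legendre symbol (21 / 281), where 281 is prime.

Reciprocity: 21 ≡ 1 and 281 ≡ 1 (mod 4), so (21/281) = +(281/21).
Reduce top mod 21: now compute (8/21).
Pull out 2^3: since 21 ≡ 5 (mod 8), (2/21) = -1, so (2/21)^3 = -1.
Reached (1/21) = 1. Collecting the sign flips along the way, the symbol is -1.

-1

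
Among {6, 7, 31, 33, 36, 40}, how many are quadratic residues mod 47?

3

(6/47) = +1 → QR.
(7/47) = +1 → QR.
(31/47) = -1 → non-residue.
(33/47) = -1 → non-residue.
(36/47) = +1 → QR.
(40/47) = -1 → non-residue.
Total quadratic residues among the 6: 3.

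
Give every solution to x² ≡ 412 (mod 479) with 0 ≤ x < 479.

43, 436

Since 479 ≡ 3 (mod 4), a square root of 412 is 412^((479+1)/4) = 412^120 mod 479.
Repeated squaring: 412^2≡178, 412^4≡70, 412^8≡110, 412^16≡125, 412^32≡297, 412^64≡73 (mod 479).
412^120 = 412^(64+32+16+8) ≡ 436 (mod 479).
Check: 436² = 190096 ≡ 412 (mod 479). The two roots are 43 and 436.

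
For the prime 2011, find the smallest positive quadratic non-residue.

(2/2011) = −1, so 2 is the smallest positive non-residue mod 2011.

2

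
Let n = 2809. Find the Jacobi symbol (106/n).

Pull out 2: since 2809 ≡ 1 (mod 8), (2/2809) = +1.
Reciprocity: 53 ≡ 1 and 2809 ≡ 1 (mod 4), so (53/2809) = +(2809/53).
Reduce top mod 53: now compute (0/53).
Top reduces to 0: gcd > 1, so the symbol is 0.

0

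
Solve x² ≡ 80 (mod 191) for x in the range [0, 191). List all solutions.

56, 135

Since 191 ≡ 3 (mod 4), a square root of 80 is 80^((191+1)/4) = 80^48 mod 191.
Repeated squaring: 80^2≡97, 80^4≡50, 80^8≡17, 80^16≡98, 80^32≡54 (mod 191).
80^48 = 80^(32+16) ≡ 135 (mod 191).
Check: 135² = 18225 ≡ 80 (mod 191). The two roots are 56 and 135.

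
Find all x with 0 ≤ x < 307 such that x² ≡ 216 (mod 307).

Since 307 ≡ 3 (mod 4), a square root of 216 is 216^((307+1)/4) = 216^77 mod 307.
Repeated squaring: 216^2≡299, 216^4≡64, 216^8≡105, 216^16≡280, 216^32≡115, 216^64≡24 (mod 307).
216^77 = 216^(64+8+4+1) ≡ 269 (mod 307).
Check: 269² = 72361 ≡ 216 (mod 307). The two roots are 38 and 269.

38, 269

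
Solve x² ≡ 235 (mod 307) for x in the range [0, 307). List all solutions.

34, 273

Since 307 ≡ 3 (mod 4), a square root of 235 is 235^((307+1)/4) = 235^77 mod 307.
Repeated squaring: 235^2≡272, 235^4≡304, 235^8≡9, 235^16≡81, 235^32≡114, 235^64≡102 (mod 307).
235^77 = 235^(64+8+4+1) ≡ 273 (mod 307).
Check: 273² = 74529 ≡ 235 (mod 307). The two roots are 34 and 273.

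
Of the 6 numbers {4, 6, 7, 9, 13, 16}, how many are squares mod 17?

4

(4/17) = +1 → QR.
(6/17) = -1 → non-residue.
(7/17) = -1 → non-residue.
(9/17) = +1 → QR.
(13/17) = +1 → QR.
(16/17) = +1 → QR.
Total quadratic residues among the 6: 4.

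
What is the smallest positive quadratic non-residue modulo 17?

(2/17) = +1, so 2 is a residue.
(3/17) = −1, so 3 is the smallest positive non-residue mod 17.

3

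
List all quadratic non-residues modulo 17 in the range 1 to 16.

Square k = 1,…,8 (k and 17−k give the same square):
1²=1, 2²=4, 3²=9, 4²=16, 5²≡8, 6²≡2, 7²≡15, 8²≡13 (mod 17).
The residues are {1, 2, 4, 8, 9, 13, 15, 16}; the non-residues are the remaining 8 nonzero classes.

3, 5, 6, 7, 10, 11, 12, 14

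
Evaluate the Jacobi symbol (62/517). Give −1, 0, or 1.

Pull out 2: since 517 ≡ 5 (mod 8), (2/517) = -1.
Reciprocity: 31 ≡ 3 and 517 ≡ 1 (mod 4), so (31/517) = +(517/31).
Reduce top mod 31: now compute (21/31).
Reciprocity: 21 ≡ 1 and 31 ≡ 3 (mod 4), so (21/31) = +(31/21).
Reduce top mod 21: now compute (10/21).
Pull out 2: since 21 ≡ 5 (mod 8), (2/21) = -1.
Reciprocity: 5 ≡ 1 and 21 ≡ 1 (mod 4), so (5/21) = +(21/5).
Reduce top mod 5: now compute (1/5).
Reached (1/5) = 1. Collecting the sign flips along the way, the symbol is +1.

1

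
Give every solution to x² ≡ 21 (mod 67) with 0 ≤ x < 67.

Since 67 ≡ 3 (mod 4), a square root of 21 is 21^((67+1)/4) = 21^17 mod 67.
Repeated squaring: 21^2≡39, 21^4≡47, 21^8≡65, 21^16≡4 (mod 67).
21^17 = 21^(16+1) ≡ 17 (mod 67).
Check: 17² = 289 ≡ 21 (mod 67). The two roots are 17 and 50.

17, 50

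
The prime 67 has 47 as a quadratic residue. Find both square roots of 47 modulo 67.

Since 67 ≡ 3 (mod 4), a square root of 47 is 47^((67+1)/4) = 47^17 mod 67.
Repeated squaring: 47^2≡65, 47^4≡4, 47^8≡16, 47^16≡55 (mod 67).
47^17 = 47^(16+1) ≡ 39 (mod 67).
Check: 39² = 1521 ≡ 47 (mod 67). The two roots are 28 and 39.

28, 39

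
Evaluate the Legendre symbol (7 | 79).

Euler's criterion: (7/79) ≡ 7^39 (mod 79).
7^2 ≡ 49 (mod 79)
7^4 ≡ 31 (mod 79)
7^8 ≡ 13 (mod 79)
7^16 ≡ 11 (mod 79)
7^32 ≡ 42 (mod 79)
7^39 = 7^(32+4+2+1) ≡ 78 (mod 79).
Result is 78 ≡ −1, so (7/79) = −1.

-1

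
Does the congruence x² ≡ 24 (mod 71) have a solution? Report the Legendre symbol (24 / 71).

1

Pull out 2^3: since 71 ≡ 7 (mod 8), (2/71) = +1, so (2/71)^3 = +1.
Reciprocity: 3 ≡ 3 and 71 ≡ 3 (mod 4), so (3/71) = −(71/3).
Reduce top mod 3: now compute (2/3).
Pull out 2: since 3 ≡ 3 (mod 8), (2/3) = -1.
Reached (1/3) = 1. Collecting the sign flips along the way, the symbol is +1.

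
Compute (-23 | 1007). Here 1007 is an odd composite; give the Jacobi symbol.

1

First reduce: -23 ≡ 984 (mod 1007).
Pull out 2^3: since 1007 ≡ 7 (mod 8), (2/1007) = +1, so (2/1007)^3 = +1.
Reciprocity: 123 ≡ 3 and 1007 ≡ 3 (mod 4), so (123/1007) = −(1007/123).
Reduce top mod 123: now compute (23/123).
Reciprocity: 23 ≡ 3 and 123 ≡ 3 (mod 4), so (23/123) = −(123/23).
Reduce top mod 23: now compute (8/23).
Pull out 2^3: since 23 ≡ 7 (mod 8), (2/23) = +1, so (2/23)^3 = +1.
Reached (1/23) = 1. Collecting the sign flips along the way, the symbol is +1.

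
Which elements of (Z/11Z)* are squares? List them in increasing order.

Square k = 1,…,5 (k and 11−k give the same square):
1²=1, 2²=4, 3²=9, 4²≡5, 5²≡3 (mod 11).
So the quadratic residues mod 11 are {1, 3, 4, 5, 9}.

1 3 4 5 9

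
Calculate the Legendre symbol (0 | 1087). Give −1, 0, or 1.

Top reduces to 0: gcd > 1, so the symbol is 0.

0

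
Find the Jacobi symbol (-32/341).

-1

First reduce: -32 ≡ 309 (mod 341).
Reciprocity: 309 ≡ 1 and 341 ≡ 1 (mod 4), so (309/341) = +(341/309).
Reduce top mod 309: now compute (32/309).
Pull out 2^5: since 309 ≡ 5 (mod 8), (2/309) = -1, so (2/309)^5 = -1.
Reached (1/309) = 1. Collecting the sign flips along the way, the symbol is -1.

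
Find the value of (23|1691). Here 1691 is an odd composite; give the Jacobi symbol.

-1

Reciprocity: 23 ≡ 3 and 1691 ≡ 3 (mod 4), so (23/1691) = −(1691/23).
Reduce top mod 23: now compute (12/23).
Pull out 2^2: since 23 ≡ 7 (mod 8), (2/23) = +1, so (2/23)^2 = +1.
Reciprocity: 3 ≡ 3 and 23 ≡ 3 (mod 4), so (3/23) = −(23/3).
Reduce top mod 3: now compute (2/3).
Pull out 2: since 3 ≡ 3 (mod 8), (2/3) = -1.
Reached (1/3) = 1. Collecting the sign flips along the way, the symbol is -1.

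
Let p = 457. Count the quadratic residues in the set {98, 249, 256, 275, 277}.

2

(98/457) = +1 → QR.
(249/457) = -1 → non-residue.
(256/457) = +1 → QR.
(275/457) = -1 → non-residue.
(277/457) = -1 → non-residue.
Total quadratic residues among the 5: 2.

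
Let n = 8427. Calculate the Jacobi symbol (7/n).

1

Reciprocity: 7 ≡ 3 and 8427 ≡ 3 (mod 4), so (7/8427) = −(8427/7).
Reduce top mod 7: now compute (6/7).
Pull out 2: since 7 ≡ 7 (mod 8), (2/7) = +1.
Reciprocity: 3 ≡ 3 and 7 ≡ 3 (mod 4), so (3/7) = −(7/3).
Reduce top mod 3: now compute (1/3).
Reached (1/3) = 1. Collecting the sign flips along the way, the symbol is +1.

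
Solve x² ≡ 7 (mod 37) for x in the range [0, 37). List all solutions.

9, 28

37 ≡ 1 (mod 4), so we find a root by search.
Trying successive values, 9² = 81 ≡ 7 (mod 37). The other root is 37 − 9 = 28.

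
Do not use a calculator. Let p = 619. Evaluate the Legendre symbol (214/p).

-1

Pull out 2: since 619 ≡ 3 (mod 8), (2/619) = -1.
Reciprocity: 107 ≡ 3 and 619 ≡ 3 (mod 4), so (107/619) = −(619/107).
Reduce top mod 107: now compute (84/107).
Pull out 2^2: since 107 ≡ 3 (mod 8), (2/107) = -1, so (2/107)^2 = +1.
Reciprocity: 21 ≡ 1 and 107 ≡ 3 (mod 4), so (21/107) = +(107/21).
Reduce top mod 21: now compute (2/21).
Pull out 2: since 21 ≡ 5 (mod 8), (2/21) = -1.
Reached (1/21) = 1. Collecting the sign flips along the way, the symbol is -1.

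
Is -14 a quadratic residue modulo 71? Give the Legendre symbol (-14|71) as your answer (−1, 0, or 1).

First reduce: -14 ≡ 57 (mod 71).
Reciprocity: 57 ≡ 1 and 71 ≡ 3 (mod 4), so (57/71) = +(71/57).
Reduce top mod 57: now compute (14/57).
Pull out 2: since 57 ≡ 1 (mod 8), (2/57) = +1.
Reciprocity: 7 ≡ 3 and 57 ≡ 1 (mod 4), so (7/57) = +(57/7).
Reduce top mod 7: now compute (1/7).
Reached (1/7) = 1. Collecting the sign flips along the way, the symbol is +1.

1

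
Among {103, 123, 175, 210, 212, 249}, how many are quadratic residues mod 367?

(103/367) = -1 → non-residue.
(123/367) = -1 → non-residue.
(175/367) = +1 → QR.
(210/367) = +1 → QR.
(212/367) = +1 → QR.
(249/367) = -1 → non-residue.
Total quadratic residues among the 6: 3.

3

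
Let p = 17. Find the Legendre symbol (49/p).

1

First reduce: 49 ≡ 15 (mod 17).
Reciprocity: 15 ≡ 3 and 17 ≡ 1 (mod 4), so (15/17) = +(17/15).
Reduce top mod 15: now compute (2/15).
Pull out 2: since 15 ≡ 7 (mod 8), (2/15) = +1.
Reached (1/15) = 1. Collecting the sign flips along the way, the symbol is +1.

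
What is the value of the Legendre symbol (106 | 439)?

Pull out 2: since 439 ≡ 7 (mod 8), (2/439) = +1.
Reciprocity: 53 ≡ 1 and 439 ≡ 3 (mod 4), so (53/439) = +(439/53).
Reduce top mod 53: now compute (15/53).
Reciprocity: 15 ≡ 3 and 53 ≡ 1 (mod 4), so (15/53) = +(53/15).
Reduce top mod 15: now compute (8/15).
Pull out 2^3: since 15 ≡ 7 (mod 8), (2/15) = +1, so (2/15)^3 = +1.
Reached (1/15) = 1. Collecting the sign flips along the way, the symbol is +1.

1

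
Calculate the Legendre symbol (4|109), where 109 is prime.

1

Euler's criterion: (4/109) ≡ 4^54 (mod 109).
4^2 ≡ 16 (mod 109)
4^4 ≡ 38 (mod 109)
4^8 ≡ 27 (mod 109)
4^16 ≡ 75 (mod 109)
4^32 ≡ 66 (mod 109)
4^54 = 4^(32+16+4+2) ≡ 1 (mod 109).
Result is 1, so (4/109) = 1.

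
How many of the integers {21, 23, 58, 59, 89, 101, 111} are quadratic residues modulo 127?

(21/127) = +1 → QR.
(23/127) = -1 → non-residue.
(58/127) = -1 → non-residue.
(59/127) = -1 → non-residue.
(89/127) = -1 → non-residue.
(101/127) = -1 → non-residue.
(111/127) = -1 → non-residue.
Total quadratic residues among the 7: 1.

1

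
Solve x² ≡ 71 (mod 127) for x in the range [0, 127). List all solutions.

43, 84

Since 127 ≡ 3 (mod 4), a square root of 71 is 71^((127+1)/4) = 71^32 mod 127.
Repeated squaring: 71^2≡88, 71^4≡124, 71^8≡9, 71^16≡81, 71^32≡84 (mod 127).
71^32 = 71^(32) ≡ 84 (mod 127).
Check: 84² = 7056 ≡ 71 (mod 127). The two roots are 43 and 84.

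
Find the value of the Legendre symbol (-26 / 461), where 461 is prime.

1

First reduce: -26 ≡ 435 (mod 461).
Reciprocity: 435 ≡ 3 and 461 ≡ 1 (mod 4), so (435/461) = +(461/435).
Reduce top mod 435: now compute (26/435).
Pull out 2: since 435 ≡ 3 (mod 8), (2/435) = -1.
Reciprocity: 13 ≡ 1 and 435 ≡ 3 (mod 4), so (13/435) = +(435/13).
Reduce top mod 13: now compute (6/13).
Pull out 2: since 13 ≡ 5 (mod 8), (2/13) = -1.
Reciprocity: 3 ≡ 3 and 13 ≡ 1 (mod 4), so (3/13) = +(13/3).
Reduce top mod 3: now compute (1/3).
Reached (1/3) = 1. Collecting the sign flips along the way, the symbol is +1.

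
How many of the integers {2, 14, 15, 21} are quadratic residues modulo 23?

1

(2/23) = +1 → QR.
(14/23) = -1 → non-residue.
(15/23) = -1 → non-residue.
(21/23) = -1 → non-residue.
Total quadratic residues among the 4: 1.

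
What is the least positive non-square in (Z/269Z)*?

2

(2/269) = −1, so 2 is the smallest positive non-residue mod 269.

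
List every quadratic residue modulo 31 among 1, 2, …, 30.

Square k = 1,…,15 (k and 31−k give the same square):
1²=1, 2²=4, 3²=9, 4²=16, 5²=25, 6²≡5, 7²≡18, 8²≡2, 9²≡19, 10²≡7, 11²≡28, 12²≡20, 13²≡14, 14²≡10, 15²≡8 (mod 31).
So the quadratic residues mod 31 are {1, 2, 4, 5, 7, 8, 9, 10, 14, 16, 18, 19, 20, 25, 28}.

1,2,4,5,7,8,9,10,14,16,18,19,20,25,28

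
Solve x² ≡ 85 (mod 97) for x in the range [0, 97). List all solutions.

45, 52

97 ≡ 1 (mod 4), so we find a root by search.
Trying successive values, 45² = 2025 ≡ 85 (mod 97). The other root is 97 − 45 = 52.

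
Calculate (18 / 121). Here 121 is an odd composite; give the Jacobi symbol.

1

Pull out 2: since 121 ≡ 1 (mod 8), (2/121) = +1.
Reciprocity: 9 ≡ 1 and 121 ≡ 1 (mod 4), so (9/121) = +(121/9).
Reduce top mod 9: now compute (4/9).
Pull out 2^2: since 9 ≡ 1 (mod 8), (2/9) = +1, so (2/9)^2 = +1.
Reached (1/9) = 1. Collecting the sign flips along the way, the symbol is +1.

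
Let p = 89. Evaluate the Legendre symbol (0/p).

Top reduces to 0: gcd > 1, so the symbol is 0.

0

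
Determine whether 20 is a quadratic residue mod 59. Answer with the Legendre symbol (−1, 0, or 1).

1

Euler's criterion: (20/59) ≡ 20^29 (mod 59).
20^2 ≡ 46 (mod 59)
20^4 ≡ 51 (mod 59)
20^8 ≡ 5 (mod 59)
20^16 ≡ 25 (mod 59)
20^29 = 20^(16+8+4+1) ≡ 1 (mod 59).
Result is 1, so (20/59) = 1.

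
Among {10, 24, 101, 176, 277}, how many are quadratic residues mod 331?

1

(10/331) = -1 → non-residue.
(24/331) = +1 → QR.
(101/331) = -1 → non-residue.
(176/331) = -1 → non-residue.
(277/331) = -1 → non-residue.
Total quadratic residues among the 5: 1.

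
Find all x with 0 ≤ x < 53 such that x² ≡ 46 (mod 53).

53 ≡ 1 (mod 4), so we find a root by search.
Trying successive values, 24² = 576 ≡ 46 (mod 53). The other root is 53 − 24 = 29.

24, 29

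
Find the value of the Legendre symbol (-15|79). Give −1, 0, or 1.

1

Euler's criterion: (-15/79) ≡ 64^39 (mod 79).
64^2 ≡ 67 (mod 79)
64^4 ≡ 65 (mod 79)
64^8 ≡ 38 (mod 79)
64^16 ≡ 22 (mod 79)
64^32 ≡ 10 (mod 79)
64^39 = 64^(32+4+2+1) ≡ 1 (mod 79).
Result is 1, so (-15/79) = 1.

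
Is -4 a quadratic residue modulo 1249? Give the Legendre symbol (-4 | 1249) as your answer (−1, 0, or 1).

1

First reduce: -4 ≡ 1245 (mod 1249).
Reciprocity: 1245 ≡ 1 and 1249 ≡ 1 (mod 4), so (1245/1249) = +(1249/1245).
Reduce top mod 1245: now compute (4/1245).
Pull out 2^2: since 1245 ≡ 5 (mod 8), (2/1245) = -1, so (2/1245)^2 = +1.
Reached (1/1245) = 1. Collecting the sign flips along the way, the symbol is +1.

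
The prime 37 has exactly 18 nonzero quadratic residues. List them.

Square k = 1,…,18 (k and 37−k give the same square):
1²=1, 2²=4, 3²=9, 4²=16, 5²=25, 6²=36, 7²≡12, 8²≡27, 9²≡7, 10²≡26, 11²≡10, 12²≡33, 13²≡21, 14²≡11, 15²≡3, 16²≡34, 17²≡30, 18²≡28 (mod 37).
So the quadratic residues mod 37 are {1, 3, 4, 7, 9, 10, 11, 12, 16, 21, 25, 26, 27, 28, 30, 33, 34, 36}.

1 3 4 7 9 10 11 12 16 21 25 26 27 28 30 33 34 36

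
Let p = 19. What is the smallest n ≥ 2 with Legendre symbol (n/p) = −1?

2

(2/19) = −1, so 2 is the smallest positive non-residue mod 19.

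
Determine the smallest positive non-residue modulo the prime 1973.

(2/1973) = −1, so 2 is the smallest positive non-residue mod 1973.

2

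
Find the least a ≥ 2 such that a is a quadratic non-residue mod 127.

(2/127) = +1, so 2 is a residue.
(3/127) = −1, so 3 is the smallest positive non-residue mod 127.

3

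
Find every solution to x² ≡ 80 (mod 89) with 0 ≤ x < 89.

13, 76

89 ≡ 1 (mod 4), so we find a root by search.
Trying successive values, 13² = 169 ≡ 80 (mod 89). The other root is 89 − 13 = 76.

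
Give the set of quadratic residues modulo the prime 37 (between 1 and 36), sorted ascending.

Square k = 1,…,18 (k and 37−k give the same square):
1²=1, 2²=4, 3²=9, 4²=16, 5²=25, 6²=36, 7²≡12, 8²≡27, 9²≡7, 10²≡26, 11²≡10, 12²≡33, 13²≡21, 14²≡11, 15²≡3, 16²≡34, 17²≡30, 18²≡28 (mod 37).
So the quadratic residues mod 37 are {1, 3, 4, 7, 9, 10, 11, 12, 16, 21, 25, 26, 27, 28, 30, 33, 34, 36}.

1 3 4 7 9 10 11 12 16 21 25 26 27 28 30 33 34 36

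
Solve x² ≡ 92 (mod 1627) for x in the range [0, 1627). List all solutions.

302, 1325

Since 1627 ≡ 3 (mod 4), a square root of 92 is 92^((1627+1)/4) = 92^407 mod 1627.
Repeated squaring: 92^2≡329, 92^4≡859, 92^8≡850, 92^16≡112, 92^32≡1155, 92^64≡1512, 92^128≡209, 92^256≡1379 (mod 1627).
92^407 = 92^(256+128+16+4+2+1) ≡ 1325 (mod 1627).
Check: 1325² = 1755625 ≡ 92 (mod 1627). The two roots are 302 and 1325.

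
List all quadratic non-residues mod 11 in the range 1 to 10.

Square k = 1,…,5 (k and 11−k give the same square):
1²=1, 2²=4, 3²=9, 4²≡5, 5²≡3 (mod 11).
The residues are {1, 3, 4, 5, 9}; the non-residues are the remaining 5 nonzero classes.

2,6,7,8,10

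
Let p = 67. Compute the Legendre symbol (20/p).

-1

Euler's criterion: (20/67) ≡ 20^33 (mod 67).
20^2 ≡ 65 (mod 67)
20^4 ≡ 4 (mod 67)
20^8 ≡ 16 (mod 67)
20^16 ≡ 55 (mod 67)
20^32 ≡ 10 (mod 67)
20^33 = 20^(32+1) ≡ 66 (mod 67).
Result is 66 ≡ −1, so (20/67) = −1.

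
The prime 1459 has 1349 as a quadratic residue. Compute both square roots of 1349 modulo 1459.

Since 1459 ≡ 3 (mod 4), a square root of 1349 is 1349^((1459+1)/4) = 1349^365 mod 1459.
Repeated squaring: 1349^2≡428, 1349^4≡809, 1349^8≡849, 1349^16≡55, 1349^32≡107, 1349^64≡1236, 1349^128≡123, 1349^256≡539 (mod 1459).
1349^365 = 1349^(256+64+32+8+4+1) ≡ 617 (mod 1459).
Check: 617² = 380689 ≡ 1349 (mod 1459). The two roots are 617 and 842.

617, 842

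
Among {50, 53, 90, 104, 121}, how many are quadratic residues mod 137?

(50/137) = +1 → QR.
(53/137) = -1 → non-residue.
(90/137) = -1 → non-residue.
(104/137) = -1 → non-residue.
(121/137) = +1 → QR.
Total quadratic residues among the 5: 2.

2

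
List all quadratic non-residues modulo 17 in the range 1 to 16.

Square k = 1,…,8 (k and 17−k give the same square):
1²=1, 2²=4, 3²=9, 4²=16, 5²≡8, 6²≡2, 7²≡15, 8²≡13 (mod 17).
The residues are {1, 2, 4, 8, 9, 13, 15, 16}; the non-residues are the remaining 8 nonzero classes.

3,5,6,7,10,11,12,14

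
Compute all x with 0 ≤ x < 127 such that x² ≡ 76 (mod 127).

40, 87

Since 127 ≡ 3 (mod 4), a square root of 76 is 76^((127+1)/4) = 76^32 mod 127.
Repeated squaring: 76^2≡61, 76^4≡38, 76^8≡47, 76^16≡50, 76^32≡87 (mod 127).
76^32 = 76^(32) ≡ 87 (mod 127).
Check: 87² = 7569 ≡ 76 (mod 127). The two roots are 40 and 87.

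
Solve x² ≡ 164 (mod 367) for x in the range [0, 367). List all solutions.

175, 192

Since 367 ≡ 3 (mod 4), a square root of 164 is 164^((367+1)/4) = 164^92 mod 367.
Repeated squaring: 164^2≡105, 164^4≡15, 164^8≡225, 164^16≡346, 164^32≡74, 164^64≡338 (mod 367).
164^92 = 164^(64+16+8+4) ≡ 175 (mod 367).
Check: 175² = 30625 ≡ 164 (mod 367). The two roots are 175 and 192.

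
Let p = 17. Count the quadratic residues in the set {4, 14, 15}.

(4/17) = +1 → QR.
(14/17) = -1 → non-residue.
(15/17) = +1 → QR.
Total quadratic residues among the 3: 2.

2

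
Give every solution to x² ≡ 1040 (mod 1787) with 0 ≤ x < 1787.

226, 1561

Since 1787 ≡ 3 (mod 4), a square root of 1040 is 1040^((1787+1)/4) = 1040^447 mod 1787.
Repeated squaring: 1040^2≡465, 1040^4≡1785, 1040^8≡4, 1040^16≡16, 1040^32≡256, 1040^64≡1204, 1040^128≡359, 1040^256≡217 (mod 1787).
1040^447 = 1040^(256+128+32+16+8+4+2+1) ≡ 226 (mod 1787).
Check: 226² = 51076 ≡ 1040 (mod 1787). The two roots are 226 and 1561.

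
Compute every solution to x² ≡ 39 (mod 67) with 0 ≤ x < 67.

Since 67 ≡ 3 (mod 4), a square root of 39 is 39^((67+1)/4) = 39^17 mod 67.
Repeated squaring: 39^2≡47, 39^4≡65, 39^8≡4, 39^16≡16 (mod 67).
39^17 = 39^(16+1) ≡ 21 (mod 67).
Check: 21² = 441 ≡ 39 (mod 67). The two roots are 21 and 46.

21, 46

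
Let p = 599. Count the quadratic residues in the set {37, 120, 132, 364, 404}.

2

(37/599) = +1 → QR.
(120/599) = +1 → QR.
(132/599) = -1 → non-residue.
(364/599) = -1 → non-residue.
(404/599) = -1 → non-residue.
Total quadratic residues among the 5: 2.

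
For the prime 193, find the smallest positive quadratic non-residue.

(2/193) = +1, so 2 is a residue.
(3/193) = +1, so 3 is a residue.
(4/193) = +1, so 4 is a residue.
(5/193) = −1, so 5 is the smallest positive non-residue mod 193.

5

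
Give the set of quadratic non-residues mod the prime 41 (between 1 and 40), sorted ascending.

3,6,7,11,12,13,14,15,17,19,22,24,26,27,28,29,30,34,35,38

Square k = 1,…,20 (k and 41−k give the same square):
1²=1, 2²=4, 3²=9, 4²=16, 5²=25, 6²=36, 7²≡8, 8²≡23, 9²≡40, 10²≡18, 11²≡39, 12²≡21, 13²≡5, 14²≡32, 15²≡20, 16²≡10, 17²≡2, 18²≡37, 19²≡33, 20²≡31 (mod 41).
The residues are {1, 2, 4, 5, 8, 9, 10, 16, 18, 20, 21, 23, 25, 31, 32, 33, 36, 37, 39, 40}; the non-residues are the remaining 20 nonzero classes.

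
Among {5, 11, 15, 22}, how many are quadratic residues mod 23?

(5/23) = -1 → non-residue.
(11/23) = -1 → non-residue.
(15/23) = -1 → non-residue.
(22/23) = -1 → non-residue.
Total quadratic residues among the 4: 0.

0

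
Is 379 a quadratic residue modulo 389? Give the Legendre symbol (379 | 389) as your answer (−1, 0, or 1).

-1

Euler's criterion: (379/389) ≡ 379^194 (mod 389).
379^2 ≡ 100 (mod 389)
379^4 ≡ 275 (mod 389)
379^8 ≡ 159 (mod 389)
379^16 ≡ 385 (mod 389)
379^32 ≡ 16 (mod 389)
379^64 ≡ 256 (mod 389)
379^128 ≡ 184 (mod 389)
379^194 = 379^(128+64+2) ≡ 388 (mod 389).
Result is 388 ≡ −1, so (379/389) = −1.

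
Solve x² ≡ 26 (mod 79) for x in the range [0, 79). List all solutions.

Since 79 ≡ 3 (mod 4), a square root of 26 is 26^((79+1)/4) = 26^20 mod 79.
Repeated squaring: 26^2≡44, 26^4≡40, 26^8≡20, 26^16≡5 (mod 79).
26^20 = 26^(16+4) ≡ 42 (mod 79).
Check: 42² = 1764 ≡ 26 (mod 79). The two roots are 37 and 42.

37, 42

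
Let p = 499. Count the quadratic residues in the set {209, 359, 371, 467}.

4

(209/499) = +1 → QR.
(359/499) = +1 → QR.
(371/499) = +1 → QR.
(467/499) = +1 → QR.
Total quadratic residues among the 4: 4.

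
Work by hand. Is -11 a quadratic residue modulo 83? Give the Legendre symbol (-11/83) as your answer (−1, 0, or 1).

-1

First reduce: -11 ≡ 72 (mod 83).
Pull out 2^3: since 83 ≡ 3 (mod 8), (2/83) = -1, so (2/83)^3 = -1.
Reciprocity: 9 ≡ 1 and 83 ≡ 3 (mod 4), so (9/83) = +(83/9).
Reduce top mod 9: now compute (2/9).
Pull out 2: since 9 ≡ 1 (mod 8), (2/9) = +1.
Reached (1/9) = 1. Collecting the sign flips along the way, the symbol is -1.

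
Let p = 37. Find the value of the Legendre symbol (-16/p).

1

First reduce: -16 ≡ 21 (mod 37).
Reciprocity: 21 ≡ 1 and 37 ≡ 1 (mod 4), so (21/37) = +(37/21).
Reduce top mod 21: now compute (16/21).
Pull out 2^4: since 21 ≡ 5 (mod 8), (2/21) = -1, so (2/21)^4 = +1.
Reached (1/21) = 1. Collecting the sign flips along the way, the symbol is +1.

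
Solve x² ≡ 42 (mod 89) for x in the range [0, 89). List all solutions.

89 ≡ 1 (mod 4), so we find a root by search.
Trying successive values, 24² = 576 ≡ 42 (mod 89). The other root is 89 − 24 = 65.

24, 65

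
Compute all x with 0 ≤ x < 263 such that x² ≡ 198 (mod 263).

Since 263 ≡ 3 (mod 4), a square root of 198 is 198^((263+1)/4) = 198^66 mod 263.
Repeated squaring: 198^2≡17, 198^4≡26, 198^8≡150, 198^16≡145, 198^32≡248, 198^64≡225 (mod 263).
198^66 = 198^(64+2) ≡ 143 (mod 263).
Check: 143² = 20449 ≡ 198 (mod 263). The two roots are 120 and 143.

120, 143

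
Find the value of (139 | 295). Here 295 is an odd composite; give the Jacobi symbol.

Reciprocity: 139 ≡ 3 and 295 ≡ 3 (mod 4), so (139/295) = −(295/139).
Reduce top mod 139: now compute (17/139).
Reciprocity: 17 ≡ 1 and 139 ≡ 3 (mod 4), so (17/139) = +(139/17).
Reduce top mod 17: now compute (3/17).
Reciprocity: 3 ≡ 3 and 17 ≡ 1 (mod 4), so (3/17) = +(17/3).
Reduce top mod 3: now compute (2/3).
Pull out 2: since 3 ≡ 3 (mod 8), (2/3) = -1.
Reached (1/3) = 1. Collecting the sign flips along the way, the symbol is +1.

1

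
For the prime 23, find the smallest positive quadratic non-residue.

(2/23) = +1, so 2 is a residue.
(3/23) = +1, so 3 is a residue.
(4/23) = +1, so 4 is a residue.
(5/23) = −1, so 5 is the smallest positive non-residue mod 23.

5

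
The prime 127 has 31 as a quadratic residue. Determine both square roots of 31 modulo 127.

Since 127 ≡ 3 (mod 4), a square root of 31 is 31^((127+1)/4) = 31^32 mod 127.
Repeated squaring: 31^2≡72, 31^4≡104, 31^8≡21, 31^16≡60, 31^32≡44 (mod 127).
31^32 = 31^(32) ≡ 44 (mod 127).
Check: 44² = 1936 ≡ 31 (mod 127). The two roots are 44 and 83.

44, 83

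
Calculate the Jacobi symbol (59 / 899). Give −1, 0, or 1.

1

Reciprocity: 59 ≡ 3 and 899 ≡ 3 (mod 4), so (59/899) = −(899/59).
Reduce top mod 59: now compute (14/59).
Pull out 2: since 59 ≡ 3 (mod 8), (2/59) = -1.
Reciprocity: 7 ≡ 3 and 59 ≡ 3 (mod 4), so (7/59) = −(59/7).
Reduce top mod 7: now compute (3/7).
Reciprocity: 3 ≡ 3 and 7 ≡ 3 (mod 4), so (3/7) = −(7/3).
Reduce top mod 3: now compute (1/3).
Reached (1/3) = 1. Collecting the sign flips along the way, the symbol is +1.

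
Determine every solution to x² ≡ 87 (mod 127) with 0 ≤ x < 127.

Since 127 ≡ 3 (mod 4), a square root of 87 is 87^((127+1)/4) = 87^32 mod 127.
Repeated squaring: 87^2≡76, 87^4≡61, 87^8≡38, 87^16≡47, 87^32≡50 (mod 127).
87^32 = 87^(32) ≡ 50 (mod 127).
Check: 50² = 2500 ≡ 87 (mod 127). The two roots are 50 and 77.

50, 77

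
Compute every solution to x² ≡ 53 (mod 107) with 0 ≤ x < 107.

Since 107 ≡ 3 (mod 4), a square root of 53 is 53^((107+1)/4) = 53^27 mod 107.
Repeated squaring: 53^2≡27, 53^4≡87, 53^8≡79, 53^16≡35 (mod 107).
53^27 = 53^(16+8+2+1) ≡ 69 (mod 107).
Check: 69² = 4761 ≡ 53 (mod 107). The two roots are 38 and 69.

38, 69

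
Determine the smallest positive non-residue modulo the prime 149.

(2/149) = −1, so 2 is the smallest positive non-residue mod 149.

2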